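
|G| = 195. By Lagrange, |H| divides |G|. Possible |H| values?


Lagrange's theorem: |H| divides |G|
|G| = 195
Divisors of 195: 1, 3, 5, 13, 15, 39, 65, 195

Possible subgroup orders: {1, 3, 5, 13, 15, 39, 65, 195}


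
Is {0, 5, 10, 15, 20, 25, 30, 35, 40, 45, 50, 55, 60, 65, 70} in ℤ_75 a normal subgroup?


H = {0, 5, 10, 15, 20, 25, 30, 35, 40, 45, 50, 55, 60, 65, 70} in ℤ_75
ℤ_75 is abelian; every subgroup of an abelian group is normal

Yes, normal subgroup


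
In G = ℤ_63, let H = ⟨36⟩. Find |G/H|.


|⟨36⟩| = n / gcd(36, 63) = 63 / 9 = 7
H is normal (ℤ_63 is abelian).
|G/H| = |G| / |H| = 63 / 7 = 9

|G/H| = 9


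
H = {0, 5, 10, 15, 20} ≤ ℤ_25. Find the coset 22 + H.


22 + H = {22 + h (mod 25) : h ∈ H}
22+0=22, 22+5=2, 22+10=7, 22+15=12, 22+20=17
22 + H = {2, 7, 12, 17, 22} = 2 + H

22 + H = {2, 7, 12, 17, 22}


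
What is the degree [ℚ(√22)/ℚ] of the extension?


√22 has minimal polynomial x² - 22 (irreducible over ℚ since 22 is squarefree)

[ℚ(√22)/ℚ] = 2


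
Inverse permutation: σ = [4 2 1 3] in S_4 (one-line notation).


To find σ⁻¹, swap domain and range:
σ(1) = 4 → σ⁻¹(4) = 1
σ(2) = 2 → σ⁻¹(2) = 2
σ(3) = 1 → σ⁻¹(1) = 3
σ(4) = 3 → σ⁻¹(3) = 4

σ⁻¹ = [3 2 4 1]


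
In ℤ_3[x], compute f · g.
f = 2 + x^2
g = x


Expand and collect like terms; reduce coefficients mod 3:
x^0: 2·0 = 0 ≡ 0 (mod 3)
x^1: 2·1 + 0·0 = 2 ≡ 2 (mod 3)
x^2: 0·1 + 1·0 = 0 ≡ 0 (mod 3)
x^3: 1·1 = 1 ≡ 1 (mod 3)
Result: 2x + x^3

f · g = 2x + x^3


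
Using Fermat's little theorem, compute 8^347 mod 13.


Fermat's little theorem: if p is prime and gcd(a,p)=1, then a^(p-1) ≡ 1 (mod p)
p = 13 is prime, gcd(8,13) = 1
Reduce exponent: 347 mod 12 = 11
So 8^347 ≡ 8^11 (mod 13)
8^11 mod 13 = 5

8^347 ≡ 5 (mod 13)


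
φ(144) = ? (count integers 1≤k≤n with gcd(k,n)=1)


Factor n: 144 = 2^4 × 3^2
φ(n) = n · ∏(1 - 1/p) over distinct primes p | n
φ(144) = 144 · (1 - 1/2) · (1 - 1/3) = 48

φ(144) = 48


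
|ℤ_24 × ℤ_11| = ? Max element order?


|ℤ_24 × ℤ_11| = 24 × 11 = 264
Max element order = lcm(24,11) = 264
Cyclic? Yes (gcd=1)

|ℤ_24×ℤ_11| = 264, max element order = 264


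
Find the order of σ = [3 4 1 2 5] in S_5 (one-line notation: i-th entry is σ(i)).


Cycle decomposition: (1 3) (2 4)
Cycle lengths: 2, 2
Order = lcm(2, 2) = 2

ord(σ) = 2


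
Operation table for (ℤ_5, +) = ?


Elements: {0, 1, 2, 3, 4}
Operation: addition mod 5
Entry (a, b) = (a + b) mod 5

Cayley table:
  | 0 | 1 | 2 | 3 | 4
0 | 0 | 1 | 2 | 3 | 4
1 | 1 | 2 | 3 | 4 | 0
2 | 2 | 3 | 4 | 0 | 1
3 | 3 | 4 | 0 | 1 | 2
4 | 4 | 0 | 1 | 2 | 3


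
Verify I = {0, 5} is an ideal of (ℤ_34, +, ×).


Check ideal conditions for I = {0, 5} in ℤ_34:
(1) I is an additive subgroup? No
(2) For r ∈ ℤ_34 and a ∈ I: r·a ∈ I? No  [counterexample: r=2, a=5, r·a mod 34 = 10 ∉ I]

No, I is not an ideal of ℤ_34


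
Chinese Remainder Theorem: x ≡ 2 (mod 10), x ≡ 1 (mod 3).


m₁ = 10, m₂ = 3, gcd = 1, so CRT applies. M = m₁·m₂ = 30
Let M₁ = M/m₁ = 3, M₂ = M/m₂ = 10
Find y₁ ≡ M₁⁻¹ (mod m₁): 3⁻¹ ≡ 7 (mod 10)
Find y₂ ≡ M₂⁻¹ (mod m₂): 10⁻¹ ≡ 1 (mod 3)
x = a₁·M₁·y₁ + a₂·M₂·y₂ = 2·3·7 + 1·10·1 = 52
Reduce mod 30: x ≡ 22
Check: 22 mod 10 = 2 ✓, 22 mod 3 = 1 ✓

x ≡ 22 (mod 30)


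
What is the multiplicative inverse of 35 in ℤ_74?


Use the extended Euclidean algorithm to write 1 = 35·s + 74·t; then s mod 74 is the inverse.
Euclidean algorithm:
  35 = 0·74 + 35
  74 = 2·35 + 4
  35 = 8·4 + 3
  4 = 1·3 + 1
  3 = 3·1 + 0
gcd(35,74) = 1
Back-substitution gives: 35·(-19) + 74·(9) = 1
So 35⁻¹ ≡ -19 ≡ 55 (mod 74)
Check: 35 × 55 = 1925 ≡ 1 (mod 74) ✓

35⁻¹ ≡ 55 (mod 74)


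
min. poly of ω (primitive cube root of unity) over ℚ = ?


ω satisfies x² + x + 1 = 0 (the cyclotomic polynomial Φ₃)

Minimal polynomial: x² + x + 1


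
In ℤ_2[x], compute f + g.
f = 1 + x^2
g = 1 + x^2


Add coefficients mod 2:
x^0: 1 + 1 = 0 (mod 2)
x^1: 0 + 0 = 0 (mod 2)
x^2: 1 + 1 = 0 (mod 2)
Result: 0

f + g = 0


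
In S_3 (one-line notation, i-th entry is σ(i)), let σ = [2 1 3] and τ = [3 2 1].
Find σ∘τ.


σ∘τ: apply τ first, then σ
1 →τ 3 →σ 3
2 →τ 2 →σ 1
3 →τ 1 →σ 2

σ∘τ = [3 1 2]


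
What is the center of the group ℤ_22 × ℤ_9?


Z(G) = {g ∈ G | gx = xg for all x ∈ G}
Direct product of abelian groups is abelian, so Z(G) = G

Z(ℤ_22 × ℤ_9) = ℤ_22 × ℤ_9


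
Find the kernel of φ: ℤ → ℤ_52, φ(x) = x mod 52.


Kernel = preimage of identity
ker(φ) = {x ∈ ℤ : x ≡ 0 (mod 52)} = 52ℤ = {0, ±52, ±104, ...}

ker(φ) = 52ℤ


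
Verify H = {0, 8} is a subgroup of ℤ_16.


Subgroup test for H = {0, 8} in (ℤ_16, +):
(1) 0 ∈ H? Yes
(2) Closure: for all a,b ∈ H, (a+b) mod 16 ∈ H? Yes
(3) Inverses: for all a ∈ H, -a mod 16 ∈ H? Yes

Yes, H is a subgroup of ℤ_16


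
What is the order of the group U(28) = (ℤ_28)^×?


U(n) is the group of units mod n; |U(n)| = φ(n)
|U(28)| = φ(28) = 12

|U(28) = (ℤ_28)^×| = 12


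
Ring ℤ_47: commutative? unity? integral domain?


ℤ_47 is a commutative ring with unity 1; 47 is prime, so ℤ_47 is a field (hence an integral domain)
Commutative: Yes
Integral domain: Yes
Has unity: Yes

ℤ_47: Commutative=Yes, Unity=Yes


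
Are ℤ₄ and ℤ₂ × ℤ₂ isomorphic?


Comparing ℤ₄ and ℤ₂ × ℤ₂:
ℤ₄ has an element of order 4; ℤ₂×ℤ₂ has exponent 2

No, ℤ₄ ≇ ℤ₂ × ℤ₂


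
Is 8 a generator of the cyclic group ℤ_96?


g generates ℤ_n iff gcd(g, n) = 1
gcd(8, 96) = 8
Since gcd = 8 ≠ 1, ⟨8⟩ has order 12 < 96, so 8 is not a generator.

No, 8 does not generate ℤ_96


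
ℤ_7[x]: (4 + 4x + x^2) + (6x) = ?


Add coefficients mod 7:
x^0: 4 + 0 = 4 (mod 7)
x^1: 4 + 6 = 3 (mod 7)
x^2: 1 + 0 = 1 (mod 7)
Result: 4 + 3x + x^2

f + g = 4 + 3x + x^2


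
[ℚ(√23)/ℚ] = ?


√23 has minimal polynomial x² - 23 (irreducible over ℚ since 23 is squarefree)

[ℚ(√23)/ℚ] = 2


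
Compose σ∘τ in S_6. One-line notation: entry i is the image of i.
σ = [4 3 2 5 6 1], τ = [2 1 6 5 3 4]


σ∘τ: apply τ first, then σ
1 →τ 2 →σ 3
2 →τ 1 →σ 4
3 →τ 6 →σ 1
4 →τ 5 →σ 6
5 →τ 3 →σ 2
6 →τ 4 →σ 5

σ∘τ = [3 4 1 6 2 5]


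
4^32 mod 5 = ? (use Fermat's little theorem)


Fermat's little theorem: if p is prime and gcd(a,p)=1, then a^(p-1) ≡ 1 (mod p)
p = 5 is prime, gcd(4,5) = 1
Reduce exponent: 32 mod 4 = 0
So 4^32 ≡ 4^0 (mod 5)
4^0 = 1

4^32 ≡ 1 (mod 5)


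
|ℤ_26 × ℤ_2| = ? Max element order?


|ℤ_26 × ℤ_2| = 26 × 2 = 52
Max element order = lcm(26,2) = 26
Cyclic? No (gcd=2)

|ℤ_26×ℤ_2| = 52, max element order = 26


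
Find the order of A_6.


|A_n| = n!/2 (even permutations)
|A_6| = 6!/2 = 720/2 = 360

|A_6| = 360


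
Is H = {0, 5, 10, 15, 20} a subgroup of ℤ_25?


Subgroup test for H = {0, 5, 10, 15, 20} in (ℤ_25, +):
(1) 0 ∈ H? Yes
(2) Closure: for all a,b ∈ H, (a+b) mod 25 ∈ H? Yes
(3) Inverses: for all a ∈ H, -a mod 25 ∈ H? Yes

Yes, H is a subgroup of ℤ_25


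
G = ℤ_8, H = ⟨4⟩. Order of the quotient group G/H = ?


|⟨4⟩| = n / gcd(4, 8) = 8 / 4 = 2
H is normal (ℤ_8 is abelian).
|G/H| = |G| / |H| = 8 / 2 = 4

|G/H| = 4


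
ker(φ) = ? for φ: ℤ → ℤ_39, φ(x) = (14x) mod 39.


Kernel = preimage of identity
ker(φ) = {x ∈ ℤ : 14x ≡ 0 (mod 39)}. gcd(14,39) = 1, so 14x ≡ 0 (mod 39) ⟺ x ≡ 0 (mod 39/1 = 39). Hence ker(φ) = 39ℤ

ker(φ) = 39ℤ


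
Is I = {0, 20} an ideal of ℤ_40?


Check ideal conditions for I = {0, 20} in ℤ_40:
(1) I is an additive subgroup? Yes
(2) For r ∈ ℤ_40 and a ∈ I: r·a ∈ I? Yes

Yes, I is an ideal of ℤ_40


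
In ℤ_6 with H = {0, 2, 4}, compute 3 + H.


3 + H = {3 + h (mod 6) : h ∈ H}
3+0=3, 3+2=5, 3+4=1
3 + H = {1, 3, 5} = 1 + H

3 + H = {1, 3, 5}


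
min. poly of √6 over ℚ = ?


√6 satisfies x² - 6 = 0, irreducible over ℚ since 6 is squarefree

Minimal polynomial: x² - 6


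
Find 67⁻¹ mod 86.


Use the extended Euclidean algorithm to write 1 = 67·s + 86·t; then s mod 86 is the inverse.
Euclidean algorithm:
  67 = 0·86 + 67
  86 = 1·67 + 19
  67 = 3·19 + 10
  19 = 1·10 + 9
  10 = 1·9 + 1
  9 = 9·1 + 0
gcd(67,86) = 1
Back-substitution gives: 67·(9) + 86·(-7) = 1
So 67⁻¹ ≡ 9 ≡ 9 (mod 86)
Check: 67 × 9 = 603 ≡ 1 (mod 86) ✓

67⁻¹ ≡ 9 (mod 86)


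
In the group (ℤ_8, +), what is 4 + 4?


Operation: addition mod 8
4 + 4 = (a + b) mod 8 with a = 4, b = 4

4 + 4 = 0


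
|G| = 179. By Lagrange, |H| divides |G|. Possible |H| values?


Lagrange's theorem: |H| divides |G|
|G| = 179
Divisors of 179: 1, 179

Possible subgroup orders: {1, 179}


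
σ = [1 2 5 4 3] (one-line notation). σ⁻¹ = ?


To find σ⁻¹, swap domain and range:
σ(1) = 1 → σ⁻¹(1) = 1
σ(2) = 2 → σ⁻¹(2) = 2
σ(3) = 5 → σ⁻¹(5) = 3
σ(4) = 4 → σ⁻¹(4) = 4
σ(5) = 3 → σ⁻¹(3) = 5

σ⁻¹ = [1 2 5 4 3]


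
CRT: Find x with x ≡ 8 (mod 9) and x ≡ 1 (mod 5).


m₁ = 9, m₂ = 5, gcd = 1, so CRT applies. M = m₁·m₂ = 45
Let M₁ = M/m₁ = 5, M₂ = M/m₂ = 9
Find y₁ ≡ M₁⁻¹ (mod m₁): 5⁻¹ ≡ 2 (mod 9)
Find y₂ ≡ M₂⁻¹ (mod m₂): 9⁻¹ ≡ 4 (mod 5)
x = a₁·M₁·y₁ + a₂·M₂·y₂ = 8·5·2 + 1·9·4 = 116
Reduce mod 45: x ≡ 26
Check: 26 mod 9 = 8 ✓, 26 mod 5 = 1 ✓

x ≡ 26 (mod 45)


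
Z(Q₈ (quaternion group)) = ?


Z(G) = {g ∈ G | gx = xg for all x ∈ G}
In Q₈ = {±1, ±i, ±j, ±k}, only ±1 commute with every element

Z(Q₈ (quaternion group)) = {1, -1}


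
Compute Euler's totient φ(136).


Factor n: 136 = 2^3 × 17
φ(n) = n · ∏(1 - 1/p) over distinct primes p | n
φ(136) = 136 · (1 - 1/2) · (1 - 1/17) = 64

φ(136) = 64


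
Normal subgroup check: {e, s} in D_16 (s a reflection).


H = {e, s} in D_16 (s a reflection)
r·s·r⁻¹ = sr⁻² ≠ s for n ≥ 3, so {e, s} is not closed under conjugation

No, not a normal subgroup


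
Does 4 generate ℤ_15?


g generates ℤ_n iff gcd(g, n) = 1
gcd(4, 15) = 1
Since gcd = 1, 4 is a generator.

Yes, 4 generates ℤ_15


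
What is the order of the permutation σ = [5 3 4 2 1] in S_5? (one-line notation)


Cycle decomposition: (1 5) (2 3 4)
Cycle lengths: 2, 3
Order = lcm(2, 3) = 6

ord(σ) = 6


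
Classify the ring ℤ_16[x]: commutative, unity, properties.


ℤ_16 has zero divisors (2·8 ≡ 0), and these lift to constant zero divisors in ℤ_16[x]; so not an integral domain
Commutative: Yes
Integral domain: No
Has unity: Yes

ℤ_16[x]: Commutative=Yes, Unity=Yes


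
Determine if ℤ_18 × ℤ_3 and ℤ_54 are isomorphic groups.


Comparing ℤ_18 × ℤ_3 and ℤ_54:
gcd(18,3) = 3 ≠ 1. Max element order in ℤ_18×ℤ_3 is lcm(18,3) = 18 < 54, so it has no element of order 54

No, ℤ_18 × ℤ_3 ≇ ℤ_54


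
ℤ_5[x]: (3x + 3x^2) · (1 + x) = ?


Expand and collect like terms; reduce coefficients mod 5:
x^0: 0·1 = 0 ≡ 0 (mod 5)
x^1: 0·1 + 3·1 = 3 ≡ 3 (mod 5)
x^2: 3·1 + 3·1 = 6 ≡ 1 (mod 5)
x^3: 3·1 = 3 ≡ 3 (mod 5)
Result: 3x + x^2 + 3x^3

f · g = 3x + x^2 + 3x^3


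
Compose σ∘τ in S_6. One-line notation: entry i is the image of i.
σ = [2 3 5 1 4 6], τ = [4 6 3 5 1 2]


σ∘τ: apply τ first, then σ
1 →τ 4 →σ 1
2 →τ 6 →σ 6
3 →τ 3 →σ 5
4 →τ 5 →σ 4
5 →τ 1 →σ 2
6 →τ 2 →σ 3

σ∘τ = [1 6 5 4 2 3]


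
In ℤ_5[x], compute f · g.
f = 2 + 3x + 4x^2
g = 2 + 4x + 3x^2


Expand and collect like terms; reduce coefficients mod 5:
x^0: 2·2 = 4 ≡ 4 (mod 5)
x^1: 2·4 + 3·2 = 14 ≡ 4 (mod 5)
x^2: 2·3 + 3·4 + 4·2 = 26 ≡ 1 (mod 5)
x^3: 3·3 + 4·4 = 25 ≡ 0 (mod 5)
x^4: 4·3 = 12 ≡ 2 (mod 5)
Result: 4 + 4x + x^2 + 2x^4

f · g = 4 + 4x + x^2 + 2x^4


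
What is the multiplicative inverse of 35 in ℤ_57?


Use the extended Euclidean algorithm to write 1 = 35·s + 57·t; then s mod 57 is the inverse.
Euclidean algorithm:
  35 = 0·57 + 35
  57 = 1·35 + 22
  35 = 1·22 + 13
  22 = 1·13 + 9
  13 = 1·9 + 4
  9 = 2·4 + 1
  4 = 4·1 + 0
gcd(35,57) = 1
Back-substitution gives: 35·(-13) + 57·(8) = 1
So 35⁻¹ ≡ -13 ≡ 44 (mod 57)
Check: 35 × 44 = 1540 ≡ 1 (mod 57) ✓

35⁻¹ ≡ 44 (mod 57)


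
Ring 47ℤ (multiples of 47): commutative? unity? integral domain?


47ℤ is a commutative ring under +,× but has no multiplicative identity (1 ∉ 47ℤ); it has no zero divisors, but without unity it is not an integral domain
Commutative: Yes
Integral domain: No
Has unity: No

47ℤ (multiples of 47): Commutative=Yes, Unity=No


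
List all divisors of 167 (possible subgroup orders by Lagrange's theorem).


Lagrange's theorem: |H| divides |G|
|G| = 167
Divisors of 167: 1, 167

Possible subgroup orders: {1, 167}


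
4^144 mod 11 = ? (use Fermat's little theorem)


Fermat's little theorem: if p is prime and gcd(a,p)=1, then a^(p-1) ≡ 1 (mod p)
p = 11 is prime, gcd(4,11) = 1
Reduce exponent: 144 mod 10 = 4
So 4^144 ≡ 4^4 (mod 11)
4^4 mod 11 = 3

4^144 ≡ 3 (mod 11)


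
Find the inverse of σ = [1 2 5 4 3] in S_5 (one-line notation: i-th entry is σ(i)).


To find σ⁻¹, swap domain and range:
σ(1) = 1 → σ⁻¹(1) = 1
σ(2) = 2 → σ⁻¹(2) = 2
σ(3) = 5 → σ⁻¹(5) = 3
σ(4) = 4 → σ⁻¹(4) = 4
σ(5) = 3 → σ⁻¹(3) = 5

σ⁻¹ = [1 2 5 4 3]


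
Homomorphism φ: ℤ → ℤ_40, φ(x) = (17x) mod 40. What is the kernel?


Kernel = preimage of identity
ker(φ) = {x ∈ ℤ : 17x ≡ 0 (mod 40)}. gcd(17,40) = 1, so 17x ≡ 0 (mod 40) ⟺ x ≡ 0 (mod 40/1 = 40). Hence ker(φ) = 40ℤ

ker(φ) = 40ℤ


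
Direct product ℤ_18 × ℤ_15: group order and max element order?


|ℤ_18 × ℤ_15| = 18 × 15 = 270
Max element order = lcm(18,15) = 90
Cyclic? No (gcd=3)

|ℤ_18×ℤ_15| = 270, max element order = 90


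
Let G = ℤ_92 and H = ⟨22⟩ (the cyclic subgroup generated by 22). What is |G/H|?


|⟨22⟩| = n / gcd(22, 92) = 92 / 2 = 46
H is normal (ℤ_92 is abelian).
|G/H| = |G| / |H| = 92 / 46 = 2

|G/H| = 2


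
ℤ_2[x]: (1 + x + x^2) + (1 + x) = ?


Add coefficients mod 2:
x^0: 1 + 1 = 0 (mod 2)
x^1: 1 + 1 = 0 (mod 2)
x^2: 1 + 0 = 1 (mod 2)
Result: x^2

f + g = x^2


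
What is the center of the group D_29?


Z(G) = {g ∈ G | gx = xg for all x ∈ G}
For odd n, Z(D_n) = {e}: no nontrivial rotation commutes with all reflections

Z(D_29) = {e}


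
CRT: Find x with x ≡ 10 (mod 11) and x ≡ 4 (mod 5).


m₁ = 11, m₂ = 5, gcd = 1, so CRT applies. M = m₁·m₂ = 55
Let M₁ = M/m₁ = 5, M₂ = M/m₂ = 11
Find y₁ ≡ M₁⁻¹ (mod m₁): 5⁻¹ ≡ 9 (mod 11)
Find y₂ ≡ M₂⁻¹ (mod m₂): 11⁻¹ ≡ 1 (mod 5)
x = a₁·M₁·y₁ + a₂·M₂·y₂ = 10·5·9 + 4·11·1 = 494
Reduce mod 55: x ≡ 54
Check: 54 mod 11 = 10 ✓, 54 mod 5 = 4 ✓

x ≡ 54 (mod 55)


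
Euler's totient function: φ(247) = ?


Factor n: 247 = 13 × 19
φ(n) = n · ∏(1 - 1/p) over distinct primes p | n
φ(247) = 247 · (1 - 1/13) · (1 - 1/19) = 216

φ(247) = 216


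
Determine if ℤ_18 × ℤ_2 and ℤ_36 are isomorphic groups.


Comparing ℤ_18 × ℤ_2 and ℤ_36:
gcd(18,2) = 2 ≠ 1. Max element order in ℤ_18×ℤ_2 is lcm(18,2) = 18 < 36, so it has no element of order 36

No, ℤ_18 × ℤ_2 ≇ ℤ_36


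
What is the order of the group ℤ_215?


ℤ_n has n elements.

|ℤ_215| = 215


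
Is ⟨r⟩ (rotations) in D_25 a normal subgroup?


H = ⟨r⟩ (rotations) in D_25
The rotation subgroup ⟨r⟩ has index 2 in D_25, so it is normal

Yes, normal subgroup


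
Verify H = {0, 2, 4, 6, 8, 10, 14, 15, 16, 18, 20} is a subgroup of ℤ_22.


Subgroup test for H = {0, 2, 4, 6, 8, 10, 14, 15, 16, 18, 20} in (ℤ_22, +):
(1) 0 ∈ H? Yes
(2) Closure: for all a,b ∈ H, (a+b) mod 22 ∈ H? No  [counterexample: 2 + 10 = 12 ∉ H]
(3) Inverses: for all a ∈ H, -a mod 22 ∈ H? No

No, H is not a subgroup of ℤ_22


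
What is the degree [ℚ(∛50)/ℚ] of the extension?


∛50 has minimal polynomial x³ - 50 (irreducible over ℚ since 50 is not a perfect cube)

[ℚ(∛50)/ℚ] = 3


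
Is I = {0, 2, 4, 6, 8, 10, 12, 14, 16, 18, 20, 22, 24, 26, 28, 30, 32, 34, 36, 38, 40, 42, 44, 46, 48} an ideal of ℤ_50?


Check ideal conditions for I = {0, 2, 4, 6, 8, 10, 12, 14, 16, 18, 20, 22, 24, 26, 28, 30, 32, 34, 36, 38, 40, 42, 44, 46, 48} in ℤ_50:
(1) I is an additive subgroup? Yes
(2) For r ∈ ℤ_50 and a ∈ I: r·a ∈ I? Yes

Yes, I is an ideal of ℤ_50


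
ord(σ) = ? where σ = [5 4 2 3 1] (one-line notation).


Cycle decomposition: (1 5) (2 4 3)
Cycle lengths: 2, 3
Order = lcm(2, 3) = 6

ord(σ) = 6


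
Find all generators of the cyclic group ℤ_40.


g generates ℤ_n iff gcd(g,n) = 1
Prime factors of 40: 2, 5
Generators are g ∈ {1,...,39} not divisible by any of these primes.
Generators: {1, 3, 7, 9, 11, 13, 17, 19, 21, 23, 27, 29, 31, 33, 37, 39}
Number of generators = φ(40) = 16

Generators of ℤ_40 = {1, 3, 7, 9, 11, 13, 17, 19, 21, 23, 27, 29, 31, 33, 37, 39}


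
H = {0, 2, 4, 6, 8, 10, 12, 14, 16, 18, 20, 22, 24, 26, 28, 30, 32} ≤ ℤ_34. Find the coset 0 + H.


0 + H = {0 + h (mod 34) : h ∈ H}
0+0=0, 0+2=2, 0+4=4, 0+6=6, 0+8=8, 0+10=10, 0+12=12, 0+14=14, 0+16=16, 0+18=18, 0+20=20, 0+22=22, 0+24=24, 0+26=26, 0+28=28, 0+30=30, 0+32=32

0 + H = {0, 2, 4, 6, 8, 10, 12, 14, 16, 18, 20, 22, 24, 26, 28, 30, 32}


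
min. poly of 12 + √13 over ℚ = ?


Let α = 12 + √13. Then α - 12 = √13, so (α - 12)² = 13, giving α² - 24α + 131 = 0. Degree 2 and α ∉ ℚ, so this is the minimal polynomial.

Minimal polynomial: x² - 24x + 131


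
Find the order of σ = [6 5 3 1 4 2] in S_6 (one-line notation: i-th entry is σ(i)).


Cycle decomposition: (1 6 2 5 4)
Cycle lengths: 5
Order = lcm(5) = 5

ord(σ) = 5


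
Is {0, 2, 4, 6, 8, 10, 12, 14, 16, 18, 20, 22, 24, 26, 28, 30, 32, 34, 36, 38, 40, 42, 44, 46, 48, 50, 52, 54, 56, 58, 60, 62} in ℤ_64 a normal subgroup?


H = {0, 2, 4, 6, 8, 10, 12, 14, 16, 18, 20, 22, 24, 26, 28, 30, 32, 34, 36, 38, 40, 42, 44, 46, 48, 50, 52, 54, 56, 58, 60, 62} in ℤ_64
ℤ_64 is abelian; every subgroup of an abelian group is normal

Yes, normal subgroup


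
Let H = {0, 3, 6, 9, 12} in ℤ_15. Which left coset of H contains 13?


13 + H = {13 + h (mod 15) : h ∈ H}
13+0=13, 13+3=1, 13+6=4, 13+9=7, 13+12=10
13 + H = {1, 4, 7, 10, 13} = 1 + H

13 + H = {1, 4, 7, 10, 13}


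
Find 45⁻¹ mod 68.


Use the extended Euclidean algorithm to write 1 = 45·s + 68·t; then s mod 68 is the inverse.
Euclidean algorithm:
  45 = 0·68 + 45
  68 = 1·45 + 23
  45 = 1·23 + 22
  23 = 1·22 + 1
  22 = 22·1 + 0
gcd(45,68) = 1
Back-substitution gives: 45·(-3) + 68·(2) = 1
So 45⁻¹ ≡ -3 ≡ 65 (mod 68)
Check: 45 × 65 = 2925 ≡ 1 (mod 68) ✓

45⁻¹ ≡ 65 (mod 68)


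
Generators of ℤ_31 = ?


g generates ℤ_n iff gcd(g,n) = 1
Prime factors of 31: 31
Generators are g ∈ {1,...,30} not divisible by any of these primes.
Generators: {1, 2, 3, 4, 5, 6, 7, 8, 9, 10, 11, 12, 13, 14, 15, 16, 17, 18, 19, 20, 21, 22, 23, 24, 25, 26, 27, 28, 29, 30}
Number of generators = φ(31) = 30

Generators of ℤ_31 = {1, 2, 3, 4, 5, 6, 7, 8, 9, 10, 11, 12, 13, 14, 15, 16, 17, 18, 19, 20, 21, 22, 23, 24, 25, 26, 27, 28, 29, 30}


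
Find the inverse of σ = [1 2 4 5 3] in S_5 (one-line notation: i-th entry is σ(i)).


To find σ⁻¹, swap domain and range:
σ(1) = 1 → σ⁻¹(1) = 1
σ(2) = 2 → σ⁻¹(2) = 2
σ(3) = 4 → σ⁻¹(4) = 3
σ(4) = 5 → σ⁻¹(5) = 4
σ(5) = 3 → σ⁻¹(3) = 5

σ⁻¹ = [1 2 5 3 4]


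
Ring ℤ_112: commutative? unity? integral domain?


ℤ_112 is a commutative ring with unity 1; 112 = 2×56 is composite, so 2·56 ≡ 0 gives zero divisors (not an integral domain)
Commutative: Yes
Integral domain: No
Has unity: Yes

ℤ_112: Commutative=Yes, Unity=Yes


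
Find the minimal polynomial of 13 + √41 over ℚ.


Let α = 13 + √41. Then α - 13 = √41, so (α - 13)² = 41, giving α² - 26α + 128 = 0. Degree 2 and α ∉ ℚ, so this is the minimal polynomial.

Minimal polynomial: x² - 26x + 128


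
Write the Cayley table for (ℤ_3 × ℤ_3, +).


Elements: {(0,0), (0,1), (0,2), (1,0), (1,1), (1,2), (2,0), (2,1), (2,2)}
Operation: componentwise addition mod (3, 3)
Entry (a, b) = ((a₁+b₁) mod 3, (a₂+b₂) mod 3)

Cayley table:
      | (0,0) | (0,1) | (0,2) | (1,0) | (1,1) | (1,2) | (2,0) | (2,1) | (2,2)
(0,0) | (0,0) | (0,1) | (0,2) | (1,0) | (1,1) | (1,2) | (2,0) | (2,1) | (2,2)
(0,1) | (0,1) | (0,2) | (0,0) | (1,1) | (1,2) | (1,0) | (2,1) | (2,2) | (2,0)
(0,2) | (0,2) | (0,0) | (0,1) | (1,2) | (1,0) | (1,1) | (2,2) | (2,0) | (2,1)
(1,0) | (1,0) | (1,1) | (1,2) | (2,0) | (2,1) | (2,2) | (0,0) | (0,1) | (0,2)
(1,1) | (1,1) | (1,2) | (1,0) | (2,1) | (2,2) | (2,0) | (0,1) | (0,2) | (0,0)
(1,2) | (1,2) | (1,0) | (1,1) | (2,2) | (2,0) | (2,1) | (0,2) | (0,0) | (0,1)
(2,0) | (2,0) | (2,1) | (2,2) | (0,0) | (0,1) | (0,2) | (1,0) | (1,1) | (1,2)
(2,1) | (2,1) | (2,2) | (2,0) | (0,1) | (0,2) | (0,0) | (1,1) | (1,2) | (1,0)
(2,2) | (2,2) | (2,0) | (2,1) | (0,2) | (0,0) | (0,1) | (1,2) | (1,0) | (1,1)


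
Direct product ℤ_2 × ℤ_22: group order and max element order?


|ℤ_2 × ℤ_22| = 2 × 22 = 44
Max element order = lcm(2,22) = 22
Cyclic? No (gcd=2)

|ℤ_2×ℤ_22| = 44, max element order = 22


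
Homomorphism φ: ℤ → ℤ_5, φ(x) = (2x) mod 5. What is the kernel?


Kernel = preimage of identity
ker(φ) = {x ∈ ℤ : 2x ≡ 0 (mod 5)}. gcd(2,5) = 1, so 2x ≡ 0 (mod 5) ⟺ x ≡ 0 (mod 5/1 = 5). Hence ker(φ) = 5ℤ

ker(φ) = 5ℤ


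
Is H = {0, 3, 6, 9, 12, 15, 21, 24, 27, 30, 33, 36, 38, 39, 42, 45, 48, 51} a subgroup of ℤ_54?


Subgroup test for H = {0, 3, 6, 9, 12, 15, 21, 24, 27, 30, 33, 36, 38, 39, 42, 45, 48, 51} in (ℤ_54, +):
(1) 0 ∈ H? Yes
(2) Closure: for all a,b ∈ H, (a+b) mod 54 ∈ H? No  [counterexample: 3 + 15 = 18 ∉ H]
(3) Inverses: for all a ∈ H, -a mod 54 ∈ H? No

No, H is not a subgroup of ℤ_54


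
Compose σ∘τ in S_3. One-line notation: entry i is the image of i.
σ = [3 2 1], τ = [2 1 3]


σ∘τ: apply τ first, then σ
1 →τ 2 →σ 2
2 →τ 1 →σ 3
3 →τ 3 →σ 1

σ∘τ = [2 3 1]


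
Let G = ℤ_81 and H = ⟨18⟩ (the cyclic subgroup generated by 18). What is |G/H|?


|⟨18⟩| = n / gcd(18, 81) = 81 / 9 = 9
H is normal (ℤ_81 is abelian).
|G/H| = |G| / |H| = 81 / 9 = 9

|G/H| = 9


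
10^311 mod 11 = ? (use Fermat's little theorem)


Fermat's little theorem: if p is prime and gcd(a,p)=1, then a^(p-1) ≡ 1 (mod p)
p = 11 is prime, gcd(10,11) = 1
Reduce exponent: 311 mod 10 = 1
So 10^311 ≡ 10^1 (mod 11)
10^1 mod 11 = 10

10^311 ≡ 10 (mod 11)


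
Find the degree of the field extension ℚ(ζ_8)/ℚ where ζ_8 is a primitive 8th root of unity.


[ℚ(ζ_n):ℚ] = deg Φ_n(x) = φ(n). Here φ(8) = 4

[ℚ(ζ_8)/ℚ where ζ_8 is a primitive 8th root of unity] = 4


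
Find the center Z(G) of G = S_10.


Z(G) = {g ∈ G | gx = xg for all x ∈ G}
S_n is non-abelian for n ≥ 3; Z(S_10) is trivial

Z(S_10) = {e}


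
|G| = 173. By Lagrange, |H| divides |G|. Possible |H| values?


Lagrange's theorem: |H| divides |G|
|G| = 173
Divisors of 173: 1, 173

Possible subgroup orders: {1, 173}


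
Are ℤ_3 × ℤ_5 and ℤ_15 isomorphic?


Comparing ℤ_3 × ℤ_5 and ℤ_15:
gcd(3,5) = 1, so ℤ_3 × ℤ_5 ≅ ℤ_15 (CRT)

Yes, ℤ_3 × ℤ_5 ≅ ℤ_15


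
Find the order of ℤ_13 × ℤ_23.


|A × B| = |A| · |B|
|ℤ_13 × ℤ_23| = 13 × 23 = 299

|ℤ_13 × ℤ_23| = 299


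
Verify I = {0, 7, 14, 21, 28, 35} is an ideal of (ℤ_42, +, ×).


Check ideal conditions for I = {0, 7, 14, 21, 28, 35} in ℤ_42:
(1) I is an additive subgroup? Yes
(2) For r ∈ ℤ_42 and a ∈ I: r·a ∈ I? Yes

Yes, I is an ideal of ℤ_42


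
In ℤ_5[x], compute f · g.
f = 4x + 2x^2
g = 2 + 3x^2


Expand and collect like terms; reduce coefficients mod 5:
x^0: 0·2 = 0 ≡ 0 (mod 5)
x^1: 0·0 + 4·2 = 8 ≡ 3 (mod 5)
x^2: 0·3 + 4·0 + 2·2 = 4 ≡ 4 (mod 5)
x^3: 4·3 + 2·0 = 12 ≡ 2 (mod 5)
x^4: 2·3 = 6 ≡ 1 (mod 5)
Result: 3x + 4x^2 + 2x^3 + x^4

f · g = 3x + 4x^2 + 2x^3 + x^4


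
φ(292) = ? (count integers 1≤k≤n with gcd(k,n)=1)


Factor n: 292 = 2^2 × 73
φ(n) = n · ∏(1 - 1/p) over distinct primes p | n
φ(292) = 292 · (1 - 1/2) · (1 - 1/73) = 144

φ(292) = 144


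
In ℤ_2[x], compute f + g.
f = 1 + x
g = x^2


Add coefficients mod 2:
x^0: 1 + 0 = 1 (mod 2)
x^1: 1 + 0 = 1 (mod 2)
x^2: 0 + 1 = 1 (mod 2)
Result: 1 + x + x^2

f + g = 1 + x + x^2


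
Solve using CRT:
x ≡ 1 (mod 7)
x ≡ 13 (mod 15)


m₁ = 7, m₂ = 15, gcd = 1, so CRT applies. M = m₁·m₂ = 105
Let M₁ = M/m₁ = 15, M₂ = M/m₂ = 7
Find y₁ ≡ M₁⁻¹ (mod m₁): 15⁻¹ ≡ 1 (mod 7)
Find y₂ ≡ M₂⁻¹ (mod m₂): 7⁻¹ ≡ 13 (mod 15)
x = a₁·M₁·y₁ + a₂·M₂·y₂ = 1·15·1 + 13·7·13 = 1198
Reduce mod 105: x ≡ 43
Check: 43 mod 7 = 1 ✓, 43 mod 15 = 13 ✓

x ≡ 43 (mod 105)


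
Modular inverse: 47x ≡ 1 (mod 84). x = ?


Use the extended Euclidean algorithm to write 1 = 47·s + 84·t; then s mod 84 is the inverse.
Euclidean algorithm:
  47 = 0·84 + 47
  84 = 1·47 + 37
  47 = 1·37 + 10
  37 = 3·10 + 7
  10 = 1·7 + 3
  7 = 2·3 + 1
  3 = 3·1 + 0
gcd(47,84) = 1
Back-substitution gives: 47·(-25) + 84·(14) = 1
So 47⁻¹ ≡ -25 ≡ 59 (mod 84)
Check: 47 × 59 = 2773 ≡ 1 (mod 84) ✓

47⁻¹ ≡ 59 (mod 84)


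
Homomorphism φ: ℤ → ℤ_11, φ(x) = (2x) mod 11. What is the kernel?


Kernel = preimage of identity
ker(φ) = {x ∈ ℤ : 2x ≡ 0 (mod 11)}. gcd(2,11) = 1, so 2x ≡ 0 (mod 11) ⟺ x ≡ 0 (mod 11/1 = 11). Hence ker(φ) = 11ℤ

ker(φ) = 11ℤ


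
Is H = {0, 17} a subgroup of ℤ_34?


Subgroup test for H = {0, 17} in (ℤ_34, +):
(1) 0 ∈ H? Yes
(2) Closure: for all a,b ∈ H, (a+b) mod 34 ∈ H? Yes
(3) Inverses: for all a ∈ H, -a mod 34 ∈ H? Yes

Yes, H is a subgroup of ℤ_34


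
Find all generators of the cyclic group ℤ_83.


g generates ℤ_n iff gcd(g,n) = 1
Prime factors of 83: 83
Generators are g ∈ {1,...,82} not divisible by any of these primes.
Generators: {1, 2, 3, 4, 5, 6, 7, 8, 9, 10, 11, 12, 13, 14, 15, 16, 17, 18, 19, 20, 21, 22, 23, 24, 25, 26, 27, 28, 29, 30, 31, 32, 33, 34, 35, 36, 37, 38, 39, 40, 41, 42, 43, 44, 45, 46, 47, 48, 49, 50, 51, 52, 53, 54, 55, 56, 57, 58, 59, 60, 61, 62, 63, 64, 65, 66, 67, 68, 69, 70, 71, 72, 73, 74, 75, 76, 77, 78, 79, 80, 81, 82}
Number of generators = φ(83) = 82

Generators of ℤ_83 = {1, 2, 3, 4, 5, 6, 7, 8, 9, 10, 11, 12, 13, 14, 15, 16, 17, 18, 19, 20, 21, 22, 23, 24, 25, 26, 27, 28, 29, 30, 31, 32, 33, 34, 35, 36, 37, 38, 39, 40, 41, 42, 43, 44, 45, 46, 47, 48, 49, 50, 51, 52, 53, 54, 55, 56, 57, 58, 59, 60, 61, 62, 63, 64, 65, 66, 67, 68, 69, 70, 71, 72, 73, 74, 75, 76, 77, 78, 79, 80, 81, 82}


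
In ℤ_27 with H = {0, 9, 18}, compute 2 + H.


2 + H = {2 + h (mod 27) : h ∈ H}
2+0=2, 2+9=11, 2+18=20

2 + H = {2, 11, 20}


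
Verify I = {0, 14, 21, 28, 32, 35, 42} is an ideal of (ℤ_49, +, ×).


Check ideal conditions for I = {0, 14, 21, 28, 32, 35, 42} in ℤ_49:
(1) I is an additive subgroup? No
(2) For r ∈ ℤ_49 and a ∈ I: r·a ∈ I? No  [counterexample: r=2, a=28, r·a mod 49 = 7 ∉ I]

No, I is not an ideal of ℤ_49


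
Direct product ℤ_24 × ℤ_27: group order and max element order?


|ℤ_24 × ℤ_27| = 24 × 27 = 648
Max element order = lcm(24,27) = 216
Cyclic? No (gcd=3)

|ℤ_24×ℤ_27| = 648, max element order = 216


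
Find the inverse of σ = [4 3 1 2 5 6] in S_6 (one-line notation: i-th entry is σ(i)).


To find σ⁻¹, swap domain and range:
σ(1) = 4 → σ⁻¹(4) = 1
σ(2) = 3 → σ⁻¹(3) = 2
σ(3) = 1 → σ⁻¹(1) = 3
σ(4) = 2 → σ⁻¹(2) = 4
σ(5) = 5 → σ⁻¹(5) = 5
σ(6) = 6 → σ⁻¹(6) = 6

σ⁻¹ = [3 4 2 1 5 6]


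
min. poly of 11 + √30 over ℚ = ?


Let α = 11 + √30. Then α - 11 = √30, so (α - 11)² = 30, giving α² - 22α + 91 = 0. Degree 2 and α ∉ ℚ, so this is the minimal polynomial.

Minimal polynomial: x² - 22x + 91


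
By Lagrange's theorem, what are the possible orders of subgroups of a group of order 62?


Lagrange's theorem: |H| divides |G|
|G| = 62
Divisors of 62: 1, 2, 31, 62

Possible subgroup orders: {1, 2, 31, 62}


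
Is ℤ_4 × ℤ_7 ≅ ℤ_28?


Comparing ℤ_4 × ℤ_7 and ℤ_28:
gcd(4,7) = 1, so ℤ_4 × ℤ_7 ≅ ℤ_28 (CRT)

Yes, ℤ_4 × ℤ_7 ≅ ℤ_28


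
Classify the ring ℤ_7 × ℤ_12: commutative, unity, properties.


Direct product ring; commutative with unity (1,1); but (1,0)·(0,1) = (0,0) gives zero divisors, so not an integral domain
Commutative: Yes
Integral domain: No
Has unity: Yes

ℤ_7 × ℤ_12: Commutative=Yes, Unity=Yes


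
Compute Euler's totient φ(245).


Factor n: 245 = 5 × 7^2
φ(n) = n · ∏(1 - 1/p) over distinct primes p | n
φ(245) = 245 · (1 - 1/5) · (1 - 1/7) = 168

φ(245) = 168


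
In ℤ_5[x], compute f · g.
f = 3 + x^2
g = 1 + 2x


Expand and collect like terms; reduce coefficients mod 5:
x^0: 3·1 = 3 ≡ 3 (mod 5)
x^1: 3·2 + 0·1 = 6 ≡ 1 (mod 5)
x^2: 0·2 + 1·1 = 1 ≡ 1 (mod 5)
x^3: 1·2 = 2 ≡ 2 (mod 5)
Result: 3 + x + x^2 + 2x^3

f · g = 3 + x + x^2 + 2x^3


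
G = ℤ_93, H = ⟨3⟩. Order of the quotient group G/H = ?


|⟨3⟩| = n / gcd(3, 93) = 93 / 3 = 31
H is normal (ℤ_93 is abelian).
|G/H| = |G| / |H| = 93 / 31 = 3

|G/H| = 3


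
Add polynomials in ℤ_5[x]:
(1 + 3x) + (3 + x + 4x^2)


Add coefficients mod 5:
x^0: 1 + 3 = 4 (mod 5)
x^1: 3 + 1 = 4 (mod 5)
x^2: 0 + 4 = 4 (mod 5)
Result: 4 + 4x + 4x^2

f + g = 4 + 4x + 4x^2


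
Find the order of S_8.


|S_n| = n! (number of permutations of n symbols)
|S_8| = 8! = 40320

|S_8| = 40320


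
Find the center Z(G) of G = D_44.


Z(G) = {g ∈ G | gx = xg for all x ∈ G}
For even n, Z(D_n) = {e, r^(n/2)}: the 180° rotation r^22 commutes with every reflection and rotation

Z(D_44) = {e, r^22}


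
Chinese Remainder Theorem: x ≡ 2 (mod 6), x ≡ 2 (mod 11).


m₁ = 6, m₂ = 11, gcd = 1, so CRT applies. M = m₁·m₂ = 66
Let M₁ = M/m₁ = 11, M₂ = M/m₂ = 6
Find y₁ ≡ M₁⁻¹ (mod m₁): 11⁻¹ ≡ 5 (mod 6)
Find y₂ ≡ M₂⁻¹ (mod m₂): 6⁻¹ ≡ 2 (mod 11)
x = a₁·M₁·y₁ + a₂·M₂·y₂ = 2·11·5 + 2·6·2 = 134
Reduce mod 66: x ≡ 2
Check: 2 mod 6 = 2 ✓, 2 mod 11 = 2 ✓

x ≡ 2 (mod 66)


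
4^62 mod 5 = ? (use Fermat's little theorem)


Fermat's little theorem: if p is prime and gcd(a,p)=1, then a^(p-1) ≡ 1 (mod p)
p = 5 is prime, gcd(4,5) = 1
Reduce exponent: 62 mod 4 = 2
So 4^62 ≡ 4^2 (mod 5)
4^2 mod 5 = 1

4^62 ≡ 1 (mod 5)


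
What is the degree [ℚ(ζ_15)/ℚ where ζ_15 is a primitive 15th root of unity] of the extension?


[ℚ(ζ_n):ℚ] = deg Φ_n(x) = φ(n). Here φ(15) = 8

[ℚ(ζ_15)/ℚ where ζ_15 is a primitive 15th root of unity] = 8


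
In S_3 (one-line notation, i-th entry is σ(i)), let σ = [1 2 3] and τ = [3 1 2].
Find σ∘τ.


σ∘τ: apply τ first, then σ
1 →τ 3 →σ 3
2 →τ 1 →σ 1
3 →τ 2 →σ 2

σ∘τ = [3 1 2]


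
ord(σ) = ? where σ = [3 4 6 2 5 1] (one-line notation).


Cycle decomposition: (1 3 6) (2 4)
Cycle lengths: 3, 2
Order = lcm(3, 2) = 6

ord(σ) = 6


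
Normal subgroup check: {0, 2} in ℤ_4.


H = {0, 2} in ℤ_4
ℤ_4 is abelian; every subgroup of an abelian group is normal

Yes, normal subgroup


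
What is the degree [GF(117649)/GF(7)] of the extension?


GF(117649) = GF(7^6), so the extension degree is 6

[GF(117649)/GF(7)] = 6


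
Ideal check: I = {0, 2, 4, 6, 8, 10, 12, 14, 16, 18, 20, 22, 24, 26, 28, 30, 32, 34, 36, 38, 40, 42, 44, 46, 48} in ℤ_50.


Check ideal conditions for I = {0, 2, 4, 6, 8, 10, 12, 14, 16, 18, 20, 22, 24, 26, 28, 30, 32, 34, 36, 38, 40, 42, 44, 46, 48} in ℤ_50:
(1) I is an additive subgroup? Yes
(2) For r ∈ ℤ_50 and a ∈ I: r·a ∈ I? Yes

Yes, I is an ideal of ℤ_50


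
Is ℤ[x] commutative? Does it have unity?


Polynomial ring over ℤ (an integral domain) is a commutative integral domain with unity 1
Commutative: Yes
Integral domain: Yes
Has unity: Yes

ℤ[x]: Commutative=Yes, Unity=Yes


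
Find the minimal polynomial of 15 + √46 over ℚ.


Let α = 15 + √46. Then α - 15 = √46, so (α - 15)² = 46, giving α² - 30α + 179 = 0. Degree 2 and α ∉ ℚ, so this is the minimal polynomial.

Minimal polynomial: x² - 30x + 179


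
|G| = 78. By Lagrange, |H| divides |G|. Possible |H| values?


Lagrange's theorem: |H| divides |G|
|G| = 78
Divisors of 78: 1, 2, 3, 6, 13, 26, 39, 78

Possible subgroup orders: {1, 2, 3, 6, 13, 26, 39, 78}


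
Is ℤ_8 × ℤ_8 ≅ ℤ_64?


Comparing ℤ_8 × ℤ_8 and ℤ_64:
gcd(8,8) = 8 ≠ 1. Max element order in ℤ_8×ℤ_8 is lcm(8,8) = 8 < 64, so it has no element of order 64

No, ℤ_8 × ℤ_8 ≇ ℤ_64


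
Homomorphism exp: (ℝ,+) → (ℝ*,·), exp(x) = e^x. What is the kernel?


Kernel = preimage of identity
ker(exp) = {x ∈ ℝ | e^x = 1} = {0}

ker(exp) = {0}


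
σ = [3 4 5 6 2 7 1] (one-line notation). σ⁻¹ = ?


To find σ⁻¹, swap domain and range:
σ(1) = 3 → σ⁻¹(3) = 1
σ(2) = 4 → σ⁻¹(4) = 2
σ(3) = 5 → σ⁻¹(5) = 3
σ(4) = 6 → σ⁻¹(6) = 4
σ(5) = 2 → σ⁻¹(2) = 5
σ(6) = 7 → σ⁻¹(7) = 6
σ(7) = 1 → σ⁻¹(1) = 7

σ⁻¹ = [7 5 1 2 3 4 6]


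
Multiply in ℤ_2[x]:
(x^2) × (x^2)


Expand and collect like terms; reduce coefficients mod 2:
x^0: 0·0 = 0 ≡ 0 (mod 2)
x^1: 0·0 + 0·0 = 0 ≡ 0 (mod 2)
x^2: 0·1 + 0·0 + 1·0 = 0 ≡ 0 (mod 2)
x^3: 0·1 + 1·0 = 0 ≡ 0 (mod 2)
x^4: 1·1 = 1 ≡ 1 (mod 2)
Result: x^4

f · g = x^4


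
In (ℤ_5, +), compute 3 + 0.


Operation: addition mod 5
3 + 0 = (a + b) mod 5 with a = 3, b = 0

3 + 0 = 3


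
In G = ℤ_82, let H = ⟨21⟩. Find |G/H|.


|⟨21⟩| = n / gcd(21, 82) = 82 / 1 = 82
H is normal (ℤ_82 is abelian).
|G/H| = |G| / |H| = 82 / 82 = 1

|G/H| = 1


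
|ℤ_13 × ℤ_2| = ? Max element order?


|ℤ_13 × ℤ_2| = 13 × 2 = 26
Max element order = lcm(13,2) = 26
Cyclic? Yes (gcd=1)

|ℤ_13×ℤ_2| = 26, max element order = 26


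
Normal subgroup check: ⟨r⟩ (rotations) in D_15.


H = ⟨r⟩ (rotations) in D_15
The rotation subgroup ⟨r⟩ has index 2 in D_15, so it is normal

Yes, normal subgroup


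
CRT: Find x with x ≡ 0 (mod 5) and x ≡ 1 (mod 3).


m₁ = 5, m₂ = 3, gcd = 1, so CRT applies. M = m₁·m₂ = 15
Let M₁ = M/m₁ = 3, M₂ = M/m₂ = 5
Find y₁ ≡ M₁⁻¹ (mod m₁): 3⁻¹ ≡ 2 (mod 5)
Find y₂ ≡ M₂⁻¹ (mod m₂): 5⁻¹ ≡ 2 (mod 3)
x = a₁·M₁·y₁ + a₂·M₂·y₂ = 0·3·2 + 1·5·2 = 10
Reduce mod 15: x ≡ 10
Check: 10 mod 5 = 0 ✓, 10 mod 3 = 1 ✓

x ≡ 10 (mod 15)


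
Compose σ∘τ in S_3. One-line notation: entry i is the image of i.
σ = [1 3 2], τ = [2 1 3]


σ∘τ: apply τ first, then σ
1 →τ 2 →σ 3
2 →τ 1 →σ 1
3 →τ 3 →σ 2

σ∘τ = [3 1 2]


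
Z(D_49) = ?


Z(G) = {g ∈ G | gx = xg for all x ∈ G}
For odd n, Z(D_n) = {e}: no nontrivial rotation commutes with all reflections

Z(D_49) = {e}


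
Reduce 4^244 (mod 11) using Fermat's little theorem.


Fermat's little theorem: if p is prime and gcd(a,p)=1, then a^(p-1) ≡ 1 (mod p)
p = 11 is prime, gcd(4,11) = 1
Reduce exponent: 244 mod 10 = 4
So 4^244 ≡ 4^4 (mod 11)
4^4 mod 11 = 3

4^244 ≡ 3 (mod 11)


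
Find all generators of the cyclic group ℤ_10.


g generates ℤ_n iff gcd(g,n) = 1
Checking each g ∈ {1,...,9}:
gcd(1,10) = 1
gcd(2,10) = 2
gcd(3,10) = 1
gcd(4,10) = 2
gcd(5,10) = 5
gcd(6,10) = 2
gcd(7,10) = 1
gcd(8,10) = 2
gcd(9,10) = 1
Generators: {1, 3, 7, 9}
Number of generators = φ(10) = 4

Generators of ℤ_10 = {1, 3, 7, 9}


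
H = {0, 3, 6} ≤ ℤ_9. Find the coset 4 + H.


4 + H = {4 + h (mod 9) : h ∈ H}
4+0=4, 4+3=7, 4+6=1
4 + H = {1, 4, 7} = 1 + H

4 + H = {1, 4, 7}


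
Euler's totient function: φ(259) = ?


Factor n: 259 = 7 × 37
φ(n) = n · ∏(1 - 1/p) over distinct primes p | n
φ(259) = 259 · (1 - 1/7) · (1 - 1/37) = 216

φ(259) = 216


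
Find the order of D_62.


|D_n| = 2n (n rotations and n reflections)
|D_62| = 2×62 = 124

|D_62| = 124


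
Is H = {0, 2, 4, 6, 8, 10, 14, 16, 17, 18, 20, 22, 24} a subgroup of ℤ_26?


Subgroup test for H = {0, 2, 4, 6, 8, 10, 14, 16, 17, 18, 20, 22, 24} in (ℤ_26, +):
(1) 0 ∈ H? Yes
(2) Closure: for all a,b ∈ H, (a+b) mod 26 ∈ H? No  [counterexample: 2 + 10 = 12 ∉ H]
(3) Inverses: for all a ∈ H, -a mod 26 ∈ H? No

No, H is not a subgroup of ℤ_26


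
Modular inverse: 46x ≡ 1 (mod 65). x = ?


Use the extended Euclidean algorithm to write 1 = 46·s + 65·t; then s mod 65 is the inverse.
Euclidean algorithm:
  46 = 0·65 + 46
  65 = 1·46 + 19
  46 = 2·19 + 8
  19 = 2·8 + 3
  8 = 2·3 + 2
  3 = 1·2 + 1
  2 = 2·1 + 0
gcd(46,65) = 1
Back-substitution gives: 46·(-24) + 65·(17) = 1
So 46⁻¹ ≡ -24 ≡ 41 (mod 65)
Check: 46 × 41 = 1886 ≡ 1 (mod 65) ✓

46⁻¹ ≡ 41 (mod 65)


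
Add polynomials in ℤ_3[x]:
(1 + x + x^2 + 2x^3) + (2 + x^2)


Add coefficients mod 3:
x^0: 1 + 2 = 0 (mod 3)
x^1: 1 + 0 = 1 (mod 3)
x^2: 1 + 1 = 2 (mod 3)
x^3: 2 + 0 = 2 (mod 3)
Result: x + 2x^2 + 2x^3

f + g = x + 2x^2 + 2x^3


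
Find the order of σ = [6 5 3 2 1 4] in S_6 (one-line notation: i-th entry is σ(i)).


Cycle decomposition: (1 6 4 2 5)
Cycle lengths: 5
Order = lcm(5) = 5

ord(σ) = 5


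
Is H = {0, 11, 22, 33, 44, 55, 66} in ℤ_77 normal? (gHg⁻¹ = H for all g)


H = {0, 11, 22, 33, 44, 55, 66} in ℤ_77
ℤ_77 is abelian; every subgroup of an abelian group is normal

Yes, normal subgroup


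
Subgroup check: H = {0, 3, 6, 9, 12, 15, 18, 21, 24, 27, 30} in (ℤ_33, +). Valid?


Subgroup test for H = {0, 3, 6, 9, 12, 15, 18, 21, 24, 27, 30} in (ℤ_33, +):
(1) 0 ∈ H? Yes
(2) Closure: for all a,b ∈ H, (a+b) mod 33 ∈ H? Yes
(3) Inverses: for all a ∈ H, -a mod 33 ∈ H? Yes

Yes, H is a subgroup of ℤ_33


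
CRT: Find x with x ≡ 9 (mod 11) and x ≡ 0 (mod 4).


m₁ = 11, m₂ = 4, gcd = 1, so CRT applies. M = m₁·m₂ = 44
Let M₁ = M/m₁ = 4, M₂ = M/m₂ = 11
Find y₁ ≡ M₁⁻¹ (mod m₁): 4⁻¹ ≡ 3 (mod 11)
Find y₂ ≡ M₂⁻¹ (mod m₂): 11⁻¹ ≡ 3 (mod 4)
x = a₁·M₁·y₁ + a₂·M₂·y₂ = 9·4·3 + 0·11·3 = 108
Reduce mod 44: x ≡ 20
Check: 20 mod 11 = 9 ✓, 20 mod 4 = 0 ✓

x ≡ 20 (mod 44)


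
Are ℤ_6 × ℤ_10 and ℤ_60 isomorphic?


Comparing ℤ_6 × ℤ_10 and ℤ_60:
gcd(6,10) = 2 ≠ 1. Max element order in ℤ_6×ℤ_10 is lcm(6,10) = 30 < 60, so it has no element of order 60

No, ℤ_6 × ℤ_10 ≇ ℤ_60


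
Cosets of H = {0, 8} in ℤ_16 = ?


H = {0, 8}, |H| = 2
Number of cosets = |G|/|H| = 16/2 = 8
0 + H = {0, 8}
1 + H = {1, 9}
2 + H = {2, 10}
3 + H = {3, 11}
4 + H = {4, 12}
5 + H = {5, 13}
6 + H = {6, 14}
7 + H = {7, 15}

Cosets: 0+H={0,8}; 1+H={1,9}; 2+H={2,10}; 3+H={3,11}; 4+H={4,12}; 5+H={5,13}; 6+H={6,14}; 7+H={7,15}


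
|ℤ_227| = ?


ℤ_n has n elements.

|ℤ_227| = 227


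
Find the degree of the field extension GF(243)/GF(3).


GF(243) = GF(3^5), so the extension degree is 5

[GF(243)/GF(3)] = 5
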